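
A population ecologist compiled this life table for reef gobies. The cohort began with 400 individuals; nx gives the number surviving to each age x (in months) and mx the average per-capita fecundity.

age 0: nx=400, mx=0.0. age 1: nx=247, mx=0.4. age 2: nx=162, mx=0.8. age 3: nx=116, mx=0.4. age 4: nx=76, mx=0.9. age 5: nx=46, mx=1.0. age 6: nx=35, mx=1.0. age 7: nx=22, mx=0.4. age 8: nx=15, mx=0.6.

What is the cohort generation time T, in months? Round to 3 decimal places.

3.042

lx = nx/n0 = nx/400: 1, 0.6175, 0.405, 0.29, 0.19, 0.115, 0.0875, 0.055, 0.0375
lx·mx: 0, 0.247, 0.324, 0.116, 0.171, 0.115, 0.0875, 0.022, 0.0225 → R0 = 1.105
x·lx·mx: 0, 0.247, 0.648, 0.348, 0.684, 0.575, 0.525, 0.154, 0.18 → Σ = 3.361
T = 3.361 / 1.105 = 3.041629… → 3.042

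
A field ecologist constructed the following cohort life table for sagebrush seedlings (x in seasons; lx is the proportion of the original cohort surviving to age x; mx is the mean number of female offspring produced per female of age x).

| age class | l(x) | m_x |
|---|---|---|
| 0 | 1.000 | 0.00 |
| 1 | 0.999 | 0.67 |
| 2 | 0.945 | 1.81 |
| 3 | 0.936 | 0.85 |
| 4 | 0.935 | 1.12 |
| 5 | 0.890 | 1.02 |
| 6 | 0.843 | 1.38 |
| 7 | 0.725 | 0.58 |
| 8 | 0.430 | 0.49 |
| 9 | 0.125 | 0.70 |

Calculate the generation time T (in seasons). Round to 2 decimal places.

lx·mx: 0, 0.66933, 1.71045, 0.7956, 1.0472, 0.9078, 1.16334, 0.4205, 0.2107, 0.0875 → R0 = 7.01242
x·lx·mx: 0, 0.66933, 3.4209, 2.3868, 4.1888, 4.539, 6.98004, 2.9435, 1.6856, 0.7875 → Σ = 27.60147
T = 27.60147 / 7.01242 = 3.936083… → 3.94

3.94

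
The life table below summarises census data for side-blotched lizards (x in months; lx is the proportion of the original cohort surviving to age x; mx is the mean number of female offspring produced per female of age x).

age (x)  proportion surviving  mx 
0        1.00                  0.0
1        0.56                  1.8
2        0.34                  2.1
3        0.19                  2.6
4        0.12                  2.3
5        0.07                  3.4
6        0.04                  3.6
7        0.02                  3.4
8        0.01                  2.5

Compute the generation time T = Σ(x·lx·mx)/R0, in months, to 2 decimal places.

lx·mx: 0, 1.008, 0.714, 0.494, 0.276, 0.238, 0.144, 0.068, 0.025 → R0 = 2.967
x·lx·mx: 0, 1.008, 1.428, 1.482, 1.104, 1.19, 0.864, 0.476, 0.2 → Σ = 7.752
T = 7.752 / 2.967 = 2.61274… → 2.61

2.61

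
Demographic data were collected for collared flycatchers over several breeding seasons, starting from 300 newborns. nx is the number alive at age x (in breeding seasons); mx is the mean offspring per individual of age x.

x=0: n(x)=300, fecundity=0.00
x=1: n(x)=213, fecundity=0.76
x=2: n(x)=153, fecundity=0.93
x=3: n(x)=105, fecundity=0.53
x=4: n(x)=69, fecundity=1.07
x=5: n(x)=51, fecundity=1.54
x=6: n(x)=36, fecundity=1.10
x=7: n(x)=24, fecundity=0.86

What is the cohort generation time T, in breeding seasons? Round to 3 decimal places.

lx = nx/n0 = nx/300: 1, 0.71, 0.51, 0.35, 0.23, 0.17, 0.12, 0.08
lx·mx: 0, 0.5396, 0.4743, 0.1855, 0.2461, 0.2618, 0.132, 0.0688 → R0 = 1.9081
x·lx·mx: 0, 0.5396, 0.9486, 0.5565, 0.9844, 1.309, 0.792, 0.4816 → Σ = 5.6117
T = 5.6117 / 1.9081 = 2.940988… → 2.941

2.941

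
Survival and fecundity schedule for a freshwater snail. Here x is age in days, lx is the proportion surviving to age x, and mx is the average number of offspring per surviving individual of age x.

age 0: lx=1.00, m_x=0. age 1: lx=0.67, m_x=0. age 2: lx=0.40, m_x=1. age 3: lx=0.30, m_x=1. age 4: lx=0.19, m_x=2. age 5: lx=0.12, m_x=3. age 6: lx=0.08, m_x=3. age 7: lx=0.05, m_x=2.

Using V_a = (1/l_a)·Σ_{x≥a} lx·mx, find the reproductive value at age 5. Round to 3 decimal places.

lx·mx for x ≥ 5: 0.36, 0.24, 0.1 → sum = 0.7
V_5 = 0.7 / l_5 = 0.7 / 0.12 = 5.833333… → 5.833

5.833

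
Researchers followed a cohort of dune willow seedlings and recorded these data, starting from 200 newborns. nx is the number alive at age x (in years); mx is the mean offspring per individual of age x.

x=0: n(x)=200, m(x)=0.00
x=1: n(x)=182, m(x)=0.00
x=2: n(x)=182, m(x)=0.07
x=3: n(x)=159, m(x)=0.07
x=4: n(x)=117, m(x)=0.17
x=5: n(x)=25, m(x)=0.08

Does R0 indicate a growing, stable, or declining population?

lx = nx/n0 = nx/200: 1, 0.91, 0.91, 0.795, 0.585, 0.125
R0 = Σ lx·mx = 0 + 0 + 0.0637 + 0.05565 + 0.09945 + 0.01 = 0.2288
R0 < 1, so the population is declining.

declining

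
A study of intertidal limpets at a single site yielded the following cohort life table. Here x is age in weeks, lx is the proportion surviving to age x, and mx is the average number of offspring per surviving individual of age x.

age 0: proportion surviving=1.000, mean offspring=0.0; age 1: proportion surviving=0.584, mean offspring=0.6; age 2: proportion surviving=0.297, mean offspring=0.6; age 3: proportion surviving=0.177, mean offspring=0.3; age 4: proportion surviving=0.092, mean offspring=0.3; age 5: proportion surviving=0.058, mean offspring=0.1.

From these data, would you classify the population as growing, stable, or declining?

declining

R0 = Σ lx·mx = 0 + 0.3504 + 0.1782 + 0.0531 + 0.0276 + 0.0058 = 0.6151
R0 < 1, so the population is declining.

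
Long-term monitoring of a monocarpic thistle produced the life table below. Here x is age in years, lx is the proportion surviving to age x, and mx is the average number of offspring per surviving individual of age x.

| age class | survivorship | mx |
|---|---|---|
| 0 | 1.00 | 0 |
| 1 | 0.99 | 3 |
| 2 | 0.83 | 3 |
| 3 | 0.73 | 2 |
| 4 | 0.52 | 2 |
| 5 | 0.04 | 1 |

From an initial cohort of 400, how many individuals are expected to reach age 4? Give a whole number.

Expected survivors = N0 · l_4 = 400 × 0.52 = 208 → 208

208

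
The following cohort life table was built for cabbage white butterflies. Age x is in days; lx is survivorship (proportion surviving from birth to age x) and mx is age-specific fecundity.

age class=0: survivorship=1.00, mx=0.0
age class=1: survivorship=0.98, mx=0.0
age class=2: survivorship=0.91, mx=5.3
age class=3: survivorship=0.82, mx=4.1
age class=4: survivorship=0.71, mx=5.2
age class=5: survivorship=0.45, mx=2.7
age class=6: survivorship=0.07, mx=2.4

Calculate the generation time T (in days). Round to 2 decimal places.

lx·mx: 0, 0, 4.823, 3.362, 3.692, 1.215, 0.168 → R0 = 13.26
x·lx·mx: 0, 0, 9.646, 10.086, 14.768, 6.075, 1.008 → Σ = 41.583
T = 41.583 / 13.26 = 3.135973… → 3.14

3.14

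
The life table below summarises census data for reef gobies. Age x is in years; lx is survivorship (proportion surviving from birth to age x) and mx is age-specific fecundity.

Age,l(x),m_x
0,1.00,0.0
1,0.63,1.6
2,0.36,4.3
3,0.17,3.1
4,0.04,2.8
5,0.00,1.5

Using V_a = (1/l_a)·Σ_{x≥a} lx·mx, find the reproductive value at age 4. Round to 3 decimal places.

2.800

lx·mx for x ≥ 4: 0.112, 0 → sum = 0.112
V_4 = 0.112 / l_4 = 0.112 / 0.04 = 2.8 → 2.800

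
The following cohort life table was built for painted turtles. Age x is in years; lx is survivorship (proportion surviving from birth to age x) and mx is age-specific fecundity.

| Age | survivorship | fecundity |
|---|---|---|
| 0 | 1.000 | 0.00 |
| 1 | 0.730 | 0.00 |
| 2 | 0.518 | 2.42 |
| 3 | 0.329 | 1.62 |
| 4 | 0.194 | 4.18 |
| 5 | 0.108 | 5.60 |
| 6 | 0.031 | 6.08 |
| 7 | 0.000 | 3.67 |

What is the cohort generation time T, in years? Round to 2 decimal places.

lx·mx: 0, 0, 1.25356, 0.53298, 0.81092, 0.6048, 0.18848, 0 → R0 = 3.39074
x·lx·mx: 0, 0, 2.50712, 1.59894, 3.24368, 3.024, 1.13088, 0 → Σ = 11.50462
T = 11.50462 / 3.39074 = 3.392953… → 3.39

3.39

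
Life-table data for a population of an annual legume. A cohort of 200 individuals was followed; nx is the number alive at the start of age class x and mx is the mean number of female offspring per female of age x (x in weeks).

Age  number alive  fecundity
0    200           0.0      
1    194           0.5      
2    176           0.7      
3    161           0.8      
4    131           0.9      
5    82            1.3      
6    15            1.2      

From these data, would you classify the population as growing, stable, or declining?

lx = nx/n0 = nx/200: 1, 0.97, 0.88, 0.805, 0.655, 0.41, 0.075
R0 = Σ lx·mx = 0 + 0.485 + 0.616 + 0.644 + 0.5895 + 0.533 + 0.09 = 2.9575
R0 > 1, so the population is growing.

growing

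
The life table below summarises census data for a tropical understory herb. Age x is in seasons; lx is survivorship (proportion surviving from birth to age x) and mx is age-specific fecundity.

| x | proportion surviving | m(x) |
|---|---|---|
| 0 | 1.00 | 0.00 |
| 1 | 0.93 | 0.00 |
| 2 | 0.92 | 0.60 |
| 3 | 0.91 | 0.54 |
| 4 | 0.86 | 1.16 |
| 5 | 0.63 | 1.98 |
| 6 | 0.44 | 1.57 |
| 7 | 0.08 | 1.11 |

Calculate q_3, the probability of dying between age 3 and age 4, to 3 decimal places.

q_3 = (l_3 − l_4) / l_3 = (0.91 − 0.86) / 0.91
     = 0.05 / 0.91 = 0.054945… → 0.055

0.055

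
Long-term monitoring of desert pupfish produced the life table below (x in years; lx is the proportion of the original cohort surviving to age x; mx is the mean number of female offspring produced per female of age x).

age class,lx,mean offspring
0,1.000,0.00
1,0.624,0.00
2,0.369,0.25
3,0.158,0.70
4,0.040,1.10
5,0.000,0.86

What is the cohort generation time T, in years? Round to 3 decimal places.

2.805

lx·mx: 0, 0, 0.09225, 0.1106, 0.044, 0 → R0 = 0.24685
x·lx·mx: 0, 0, 0.1845, 0.3318, 0.176, 0 → Σ = 0.6923
T = 0.6923 / 0.24685 = 2.804537… → 2.805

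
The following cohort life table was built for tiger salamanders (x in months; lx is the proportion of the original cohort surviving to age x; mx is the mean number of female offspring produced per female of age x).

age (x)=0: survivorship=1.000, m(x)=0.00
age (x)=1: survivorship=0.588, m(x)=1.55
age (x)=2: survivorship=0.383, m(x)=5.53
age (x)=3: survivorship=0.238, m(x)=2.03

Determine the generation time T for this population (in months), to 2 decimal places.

1.88

lx·mx: 0, 0.9114, 2.11799, 0.48314 → R0 = 3.51253
x·lx·mx: 0, 0.9114, 4.23598, 1.44942 → Σ = 6.5968
T = 6.5968 / 3.51253 = 1.878076… → 1.88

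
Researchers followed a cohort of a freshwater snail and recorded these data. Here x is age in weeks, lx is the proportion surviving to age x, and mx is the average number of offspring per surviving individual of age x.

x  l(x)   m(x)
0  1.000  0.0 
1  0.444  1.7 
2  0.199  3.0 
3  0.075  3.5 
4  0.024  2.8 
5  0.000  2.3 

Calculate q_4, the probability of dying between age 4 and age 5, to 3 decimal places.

q_4 = (l_4 − l_5) / l_4 = (0.024 − 0) / 0.024
     = 0.024 / 0.024 = 1 → 1.000

1.000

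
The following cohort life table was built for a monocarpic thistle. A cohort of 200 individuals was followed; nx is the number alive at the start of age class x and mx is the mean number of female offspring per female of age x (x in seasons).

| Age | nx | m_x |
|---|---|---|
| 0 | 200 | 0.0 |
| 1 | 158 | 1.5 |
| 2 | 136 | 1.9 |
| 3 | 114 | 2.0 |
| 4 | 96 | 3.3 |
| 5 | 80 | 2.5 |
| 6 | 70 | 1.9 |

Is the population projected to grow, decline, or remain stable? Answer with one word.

lx = nx/n0 = nx/200: 1, 0.79, 0.68, 0.57, 0.48, 0.4, 0.35
R0 = Σ lx·mx = 0 + 1.185 + 1.292 + 1.14 + 1.584 + 1 + 0.665 = 6.866
R0 > 1, so the population is growing.

growing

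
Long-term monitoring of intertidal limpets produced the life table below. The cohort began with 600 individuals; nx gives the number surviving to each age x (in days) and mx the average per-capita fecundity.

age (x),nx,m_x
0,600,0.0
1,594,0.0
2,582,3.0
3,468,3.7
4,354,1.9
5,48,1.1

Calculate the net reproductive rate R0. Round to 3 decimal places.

lx = nx/n0 = nx/600: 1, 0.99, 0.97, 0.78, 0.59, 0.08
lx·mx by age: 0, 0, 2.91, 2.886, 1.121, 0.088
R0 = Σ lx·mx = 7.005 → 7.005

7.005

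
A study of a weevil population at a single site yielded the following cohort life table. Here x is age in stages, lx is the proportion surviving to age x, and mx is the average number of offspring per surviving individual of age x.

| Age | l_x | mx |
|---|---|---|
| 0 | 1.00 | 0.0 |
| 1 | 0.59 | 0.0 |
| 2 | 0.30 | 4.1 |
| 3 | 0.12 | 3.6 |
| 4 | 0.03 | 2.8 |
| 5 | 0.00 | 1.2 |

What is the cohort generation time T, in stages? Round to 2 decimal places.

lx·mx: 0, 0, 1.23, 0.432, 0.084, 0 → R0 = 1.746
x·lx·mx: 0, 0, 2.46, 1.296, 0.336, 0 → Σ = 4.092
T = 4.092 / 1.746 = 2.343643… → 2.34

2.34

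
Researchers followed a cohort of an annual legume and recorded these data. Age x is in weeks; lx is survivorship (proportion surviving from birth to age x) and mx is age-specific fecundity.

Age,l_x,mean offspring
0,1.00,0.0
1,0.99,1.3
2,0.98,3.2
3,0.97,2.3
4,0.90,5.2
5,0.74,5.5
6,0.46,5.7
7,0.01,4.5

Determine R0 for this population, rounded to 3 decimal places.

18.071

lx·mx by age: 0, 1.287, 3.136, 2.231, 4.68, 4.07, 2.622, 0.045
R0 = Σ lx·mx = 18.071 → 18.071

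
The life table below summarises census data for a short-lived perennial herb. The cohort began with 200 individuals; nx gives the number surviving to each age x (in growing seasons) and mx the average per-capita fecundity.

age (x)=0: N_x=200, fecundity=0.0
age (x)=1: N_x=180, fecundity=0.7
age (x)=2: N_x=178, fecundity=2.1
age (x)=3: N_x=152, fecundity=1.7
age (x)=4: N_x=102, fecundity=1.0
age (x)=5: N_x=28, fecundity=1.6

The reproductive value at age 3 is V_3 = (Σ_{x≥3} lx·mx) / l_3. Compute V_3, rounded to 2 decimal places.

lx = nx/n0 = nx/200: 1, 0.9, 0.89, 0.76, 0.51, 0.14
lx·mx for x ≥ 3: 1.292, 0.51, 0.224 → sum = 2.026
V_3 = 2.026 / l_3 = 2.026 / 0.76 = 2.665789… → 2.67

2.67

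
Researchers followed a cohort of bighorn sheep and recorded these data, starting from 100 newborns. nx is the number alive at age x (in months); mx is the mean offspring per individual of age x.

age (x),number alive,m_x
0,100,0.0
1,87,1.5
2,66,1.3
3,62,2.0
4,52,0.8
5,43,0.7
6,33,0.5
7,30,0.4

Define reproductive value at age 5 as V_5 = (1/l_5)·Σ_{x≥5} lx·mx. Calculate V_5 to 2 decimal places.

lx = nx/n0 = nx/100: 1, 0.87, 0.66, 0.62, 0.52, 0.43, 0.33, 0.3
lx·mx for x ≥ 5: 0.301, 0.165, 0.12 → sum = 0.586
V_5 = 0.586 / l_5 = 0.586 / 0.43 = 1.362791… → 1.36

1.36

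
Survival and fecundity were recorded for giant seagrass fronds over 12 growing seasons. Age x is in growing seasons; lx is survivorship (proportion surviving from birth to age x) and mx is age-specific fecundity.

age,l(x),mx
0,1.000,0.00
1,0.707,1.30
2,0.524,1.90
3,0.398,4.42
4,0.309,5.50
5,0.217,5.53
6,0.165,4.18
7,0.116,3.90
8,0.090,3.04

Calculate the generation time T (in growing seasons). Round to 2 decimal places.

3.82

lx·mx: 0, 0.9191, 0.9956, 1.75916, 1.6995, 1.20001, 0.6897, 0.4524, 0.2736 → R0 = 7.98907
x·lx·mx: 0, 0.9191, 1.9912, 5.27748, 6.798, 6.00005, 4.1382, 3.1668, 2.1888 → Σ = 30.47963
T = 30.47963 / 7.98907 = 3.815166… → 3.82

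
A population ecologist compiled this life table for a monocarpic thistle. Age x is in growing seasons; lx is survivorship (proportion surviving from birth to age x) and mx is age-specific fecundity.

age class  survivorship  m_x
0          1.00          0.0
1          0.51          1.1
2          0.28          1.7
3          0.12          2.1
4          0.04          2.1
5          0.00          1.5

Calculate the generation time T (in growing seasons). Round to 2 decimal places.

lx·mx: 0, 0.561, 0.476, 0.252, 0.084, 0 → R0 = 1.373
x·lx·mx: 0, 0.561, 0.952, 0.756, 0.336, 0 → Σ = 2.605
T = 2.605 / 1.373 = 1.897305… → 1.90

1.90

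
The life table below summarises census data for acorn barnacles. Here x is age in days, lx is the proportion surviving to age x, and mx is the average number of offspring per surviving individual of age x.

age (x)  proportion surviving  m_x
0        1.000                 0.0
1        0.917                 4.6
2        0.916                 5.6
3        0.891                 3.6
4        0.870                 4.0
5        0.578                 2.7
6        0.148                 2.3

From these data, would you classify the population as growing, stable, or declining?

R0 = Σ lx·mx = 0 + 4.2182 + 5.1296 + 3.2076 + 3.48 + 1.5606 + 0.3404 = 17.9364
R0 > 1, so the population is growing.

growing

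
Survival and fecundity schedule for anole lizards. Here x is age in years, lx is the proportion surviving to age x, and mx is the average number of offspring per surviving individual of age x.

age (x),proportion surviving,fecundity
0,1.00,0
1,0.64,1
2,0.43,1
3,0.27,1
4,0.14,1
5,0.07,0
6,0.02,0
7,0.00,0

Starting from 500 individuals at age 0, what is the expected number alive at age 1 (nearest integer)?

Expected survivors = N0 · l_1 = 500 × 0.64 = 320 → 320

320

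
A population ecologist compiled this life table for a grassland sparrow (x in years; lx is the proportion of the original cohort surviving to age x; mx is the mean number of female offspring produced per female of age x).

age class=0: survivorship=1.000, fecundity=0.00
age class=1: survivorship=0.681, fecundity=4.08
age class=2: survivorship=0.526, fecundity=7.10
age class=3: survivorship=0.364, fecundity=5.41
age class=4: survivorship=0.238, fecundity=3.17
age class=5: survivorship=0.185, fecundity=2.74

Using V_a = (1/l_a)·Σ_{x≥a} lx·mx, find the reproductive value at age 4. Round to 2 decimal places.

5.30

lx·mx for x ≥ 4: 0.75446, 0.5069 → sum = 1.26136
V_4 = 1.26136 / l_4 = 1.26136 / 0.238 = 5.299832… → 5.30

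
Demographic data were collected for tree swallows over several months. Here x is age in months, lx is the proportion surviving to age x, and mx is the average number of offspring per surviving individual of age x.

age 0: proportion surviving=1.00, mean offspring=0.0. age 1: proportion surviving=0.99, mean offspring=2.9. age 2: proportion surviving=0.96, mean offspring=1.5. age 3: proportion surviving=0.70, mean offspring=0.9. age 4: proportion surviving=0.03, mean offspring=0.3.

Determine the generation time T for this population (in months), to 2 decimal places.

lx·mx: 0, 2.871, 1.44, 0.63, 0.009 → R0 = 4.95
x·lx·mx: 0, 2.871, 2.88, 1.89, 0.036 → Σ = 7.677
T = 7.677 / 4.95 = 1.550909… → 1.55

1.55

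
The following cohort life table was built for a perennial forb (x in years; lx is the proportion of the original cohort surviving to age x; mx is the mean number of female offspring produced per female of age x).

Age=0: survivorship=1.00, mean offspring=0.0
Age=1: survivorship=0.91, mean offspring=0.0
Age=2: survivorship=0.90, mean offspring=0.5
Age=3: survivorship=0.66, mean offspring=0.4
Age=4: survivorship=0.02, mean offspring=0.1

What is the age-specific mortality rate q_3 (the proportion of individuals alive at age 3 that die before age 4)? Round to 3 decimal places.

q_3 = (l_3 − l_4) / l_3 = (0.66 − 0.02) / 0.66
     = 0.64 / 0.66 = 0.969697… → 0.970

0.970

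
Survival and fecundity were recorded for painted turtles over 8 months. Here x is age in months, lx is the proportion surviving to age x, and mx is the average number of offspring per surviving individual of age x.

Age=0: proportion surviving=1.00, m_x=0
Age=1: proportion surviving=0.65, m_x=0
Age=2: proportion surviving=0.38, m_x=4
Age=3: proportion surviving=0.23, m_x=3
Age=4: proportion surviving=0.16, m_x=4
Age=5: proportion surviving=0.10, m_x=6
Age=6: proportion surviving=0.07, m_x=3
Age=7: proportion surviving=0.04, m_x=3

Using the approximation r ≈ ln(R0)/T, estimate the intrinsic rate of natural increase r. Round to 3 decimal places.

0.394

R0 = Σ lx·mx = 0 + 0 + 1.52 + 0.69 + 0.64 + 0.6 + 0.21 + 0.12 = 3.78
Σ x·lx·mx = 12.77; T = 12.77/3.78 = 3.37831…
r ≈ ln(R0)/T = ln(3.78)/3.37831… = 0.39361… → 0.394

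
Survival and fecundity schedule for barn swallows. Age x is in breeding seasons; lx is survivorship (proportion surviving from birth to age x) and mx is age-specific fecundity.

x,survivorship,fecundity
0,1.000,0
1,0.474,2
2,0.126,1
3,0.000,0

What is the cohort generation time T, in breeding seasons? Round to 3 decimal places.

1.117

lx·mx: 0, 0.948, 0.126, 0 → R0 = 1.074
x·lx·mx: 0, 0.948, 0.252, 0 → Σ = 1.2
T = 1.2 / 1.074 = 1.117318… → 1.117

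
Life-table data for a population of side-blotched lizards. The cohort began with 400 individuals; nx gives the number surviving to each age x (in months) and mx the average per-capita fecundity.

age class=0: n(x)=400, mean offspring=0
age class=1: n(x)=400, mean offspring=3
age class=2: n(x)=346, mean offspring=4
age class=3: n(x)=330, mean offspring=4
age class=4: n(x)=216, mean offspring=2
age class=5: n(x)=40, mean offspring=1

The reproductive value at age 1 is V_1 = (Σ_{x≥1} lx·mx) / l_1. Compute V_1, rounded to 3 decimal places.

10.940

lx = nx/n0 = nx/400: 1, 1, 0.865, 0.825, 0.54, 0.1
lx·mx for x ≥ 1: 3, 3.46, 3.3, 1.08, 0.1 → sum = 10.94
V_1 = 10.94 / l_1 = 10.94 / 1 = 10.94 → 10.940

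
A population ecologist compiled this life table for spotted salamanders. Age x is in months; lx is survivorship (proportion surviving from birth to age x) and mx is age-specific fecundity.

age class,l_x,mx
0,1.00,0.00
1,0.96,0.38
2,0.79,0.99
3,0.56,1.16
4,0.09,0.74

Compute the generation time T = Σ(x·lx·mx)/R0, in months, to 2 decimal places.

lx·mx: 0, 0.3648, 0.7821, 0.6496, 0.0666 → R0 = 1.8631
x·lx·mx: 0, 0.3648, 1.5642, 1.9488, 0.2664 → Σ = 4.1442
T = 4.1442 / 1.8631 = 2.224357… → 2.22

2.22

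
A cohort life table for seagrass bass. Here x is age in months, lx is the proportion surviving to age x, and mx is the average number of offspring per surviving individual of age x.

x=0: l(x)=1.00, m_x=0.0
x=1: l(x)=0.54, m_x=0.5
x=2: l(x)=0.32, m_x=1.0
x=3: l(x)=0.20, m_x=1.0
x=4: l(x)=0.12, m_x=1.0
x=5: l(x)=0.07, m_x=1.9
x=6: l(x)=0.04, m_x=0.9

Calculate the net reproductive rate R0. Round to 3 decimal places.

lx·mx by age: 0, 0.27, 0.32, 0.2, 0.12, 0.133, 0.036
R0 = Σ lx·mx = 1.079 → 1.079

1.079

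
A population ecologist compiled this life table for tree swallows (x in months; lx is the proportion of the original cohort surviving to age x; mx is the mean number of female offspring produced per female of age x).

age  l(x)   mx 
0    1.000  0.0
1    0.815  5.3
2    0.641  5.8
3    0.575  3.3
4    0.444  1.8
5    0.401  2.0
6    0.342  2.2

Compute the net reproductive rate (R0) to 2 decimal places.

12.29

lx·mx by age: 0, 4.3195, 3.7178, 1.8975, 0.7992, 0.802, 0.7524
R0 = Σ lx·mx = 12.2884 → 12.29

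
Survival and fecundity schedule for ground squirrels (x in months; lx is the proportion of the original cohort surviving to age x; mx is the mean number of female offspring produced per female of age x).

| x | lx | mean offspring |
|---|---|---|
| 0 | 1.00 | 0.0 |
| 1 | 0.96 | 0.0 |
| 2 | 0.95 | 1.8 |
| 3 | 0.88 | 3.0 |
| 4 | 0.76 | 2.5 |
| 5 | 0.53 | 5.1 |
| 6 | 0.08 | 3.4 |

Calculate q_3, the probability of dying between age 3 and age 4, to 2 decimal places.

q_3 = (l_3 − l_4) / l_3 = (0.88 − 0.76) / 0.88
     = 0.12 / 0.88 = 0.136364… → 0.14

0.14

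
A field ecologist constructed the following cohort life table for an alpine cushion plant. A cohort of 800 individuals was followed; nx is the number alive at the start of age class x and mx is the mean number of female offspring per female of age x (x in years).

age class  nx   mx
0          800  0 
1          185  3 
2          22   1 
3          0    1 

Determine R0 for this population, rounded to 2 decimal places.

0.72

lx = nx/n0 = nx/800: 1, 0.23125, 0.0275, 0
lx·mx by age: 0, 0.69375, 0.0275, 0
R0 = Σ lx·mx = 0.72125 → 0.72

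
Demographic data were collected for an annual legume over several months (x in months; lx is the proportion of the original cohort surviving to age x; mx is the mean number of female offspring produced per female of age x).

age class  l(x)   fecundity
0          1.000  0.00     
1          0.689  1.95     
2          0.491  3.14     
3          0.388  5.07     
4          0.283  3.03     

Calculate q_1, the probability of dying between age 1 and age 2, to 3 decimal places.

0.287

q_1 = (l_1 − l_2) / l_1 = (0.689 − 0.491) / 0.689
     = 0.198 / 0.689 = 0.287373… → 0.287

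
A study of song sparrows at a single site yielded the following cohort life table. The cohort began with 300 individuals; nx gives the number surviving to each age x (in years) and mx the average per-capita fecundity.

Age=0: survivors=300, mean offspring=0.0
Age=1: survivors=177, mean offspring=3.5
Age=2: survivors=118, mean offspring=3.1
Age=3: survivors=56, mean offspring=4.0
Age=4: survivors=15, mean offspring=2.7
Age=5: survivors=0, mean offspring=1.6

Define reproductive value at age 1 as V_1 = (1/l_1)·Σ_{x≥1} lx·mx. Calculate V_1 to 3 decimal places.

7.061

lx = nx/n0 = nx/300: 1, 0.59, 0.39333…, 0.18667…, 0.05, 0
lx·mx for x ≥ 1: 2.065, 1.219333…, 0.746667…, 0.135, 0 → sum = 4.166…
V_1 = 4.166… / l_1 = 4.166… / 0.59 = 7.061017… → 7.061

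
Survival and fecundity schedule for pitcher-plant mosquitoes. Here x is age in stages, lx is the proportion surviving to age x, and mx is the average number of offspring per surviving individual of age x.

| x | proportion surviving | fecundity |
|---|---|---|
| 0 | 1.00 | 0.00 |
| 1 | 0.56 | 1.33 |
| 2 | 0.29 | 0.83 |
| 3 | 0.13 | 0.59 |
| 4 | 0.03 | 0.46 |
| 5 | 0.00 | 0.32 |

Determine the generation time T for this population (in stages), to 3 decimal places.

1.405

lx·mx: 0, 0.7448, 0.2407, 0.0767, 0.0138, 0 → R0 = 1.076
x·lx·mx: 0, 0.7448, 0.4814, 0.2301, 0.0552, 0 → Σ = 1.5115
T = 1.5115 / 1.076 = 1.40474… → 1.405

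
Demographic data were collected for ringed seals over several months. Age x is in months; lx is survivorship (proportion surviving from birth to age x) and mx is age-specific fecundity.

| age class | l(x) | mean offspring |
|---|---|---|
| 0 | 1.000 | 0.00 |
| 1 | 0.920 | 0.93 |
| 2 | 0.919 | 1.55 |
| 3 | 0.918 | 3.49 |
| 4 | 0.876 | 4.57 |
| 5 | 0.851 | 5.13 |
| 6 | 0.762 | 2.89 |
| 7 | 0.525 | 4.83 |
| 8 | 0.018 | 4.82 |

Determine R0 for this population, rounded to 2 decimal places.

lx·mx by age: 0, 0.8556, 1.42445, 3.20382, 4.00332, 4.36563, 2.20218, 2.53575, 0.08676
R0 = Σ lx·mx = 18.67751 → 18.68

18.68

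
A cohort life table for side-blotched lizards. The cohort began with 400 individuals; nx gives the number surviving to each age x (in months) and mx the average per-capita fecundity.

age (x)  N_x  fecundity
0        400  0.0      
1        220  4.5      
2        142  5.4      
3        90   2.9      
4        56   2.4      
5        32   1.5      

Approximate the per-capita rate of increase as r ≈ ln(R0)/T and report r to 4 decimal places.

lx = nx/n0 = nx/400: 1, 0.55, 0.355, 0.225, 0.14, 0.08
R0 = Σ lx·mx = 0 + 2.475 + 1.917 + 0.6525 + 0.336 + 0.12 = 5.5005
Σ x·lx·mx = 10.2105; T = 10.2105/5.5005 = 1.85629…
r ≈ ln(R0)/T = ln(5.5005)/1.85629… = 0.918414… → 0.9184

0.9184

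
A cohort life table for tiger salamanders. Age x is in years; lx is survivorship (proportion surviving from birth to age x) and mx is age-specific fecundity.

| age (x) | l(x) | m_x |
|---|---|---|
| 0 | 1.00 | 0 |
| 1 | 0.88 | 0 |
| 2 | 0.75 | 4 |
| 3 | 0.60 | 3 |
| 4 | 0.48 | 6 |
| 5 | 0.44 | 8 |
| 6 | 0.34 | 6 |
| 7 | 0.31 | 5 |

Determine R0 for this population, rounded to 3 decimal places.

14.790

lx·mx by age: 0, 0, 3, 1.8, 2.88, 3.52, 2.04, 1.55
R0 = Σ lx·mx = 14.79 → 14.790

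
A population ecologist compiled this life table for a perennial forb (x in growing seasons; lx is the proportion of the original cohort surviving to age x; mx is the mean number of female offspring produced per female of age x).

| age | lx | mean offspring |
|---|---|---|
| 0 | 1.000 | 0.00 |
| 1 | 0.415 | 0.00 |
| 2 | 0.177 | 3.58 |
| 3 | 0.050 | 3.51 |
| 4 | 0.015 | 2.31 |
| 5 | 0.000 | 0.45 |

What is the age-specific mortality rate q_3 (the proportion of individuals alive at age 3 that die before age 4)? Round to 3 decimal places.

0.700

q_3 = (l_3 − l_4) / l_3 = (0.05 − 0.015) / 0.05
     = 0.035 / 0.05 = 0.7 → 0.700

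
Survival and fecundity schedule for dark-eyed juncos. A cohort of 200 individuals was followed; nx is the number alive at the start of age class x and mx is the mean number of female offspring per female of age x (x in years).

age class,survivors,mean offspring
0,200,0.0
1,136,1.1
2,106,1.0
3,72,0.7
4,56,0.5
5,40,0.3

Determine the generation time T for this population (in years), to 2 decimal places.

1.98

lx = nx/n0 = nx/200: 1, 0.68, 0.53, 0.36, 0.28, 0.2
lx·mx: 0, 0.748, 0.53, 0.252, 0.14, 0.06 → R0 = 1.73
x·lx·mx: 0, 0.748, 1.06, 0.756, 0.56, 0.3 → Σ = 3.424
T = 3.424 / 1.73 = 1.979191… → 1.98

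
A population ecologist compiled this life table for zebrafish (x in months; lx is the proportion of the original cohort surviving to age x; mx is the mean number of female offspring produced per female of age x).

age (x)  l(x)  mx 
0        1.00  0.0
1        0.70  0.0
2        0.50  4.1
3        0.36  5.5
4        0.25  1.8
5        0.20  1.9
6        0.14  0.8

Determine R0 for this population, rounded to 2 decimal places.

lx·mx by age: 0, 0, 2.05, 1.98, 0.45, 0.38, 0.112
R0 = Σ lx·mx = 4.972 → 4.97

4.97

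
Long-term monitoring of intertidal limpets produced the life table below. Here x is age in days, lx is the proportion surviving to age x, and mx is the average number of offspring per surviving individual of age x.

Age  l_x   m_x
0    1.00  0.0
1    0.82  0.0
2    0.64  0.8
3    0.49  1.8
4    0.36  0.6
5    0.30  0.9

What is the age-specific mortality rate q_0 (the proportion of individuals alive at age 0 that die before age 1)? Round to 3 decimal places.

q_0 = (l_0 − l_1) / l_0 = (1 − 0.82) / 1
     = 0.18 / 1 = 0.18 → 0.180

0.180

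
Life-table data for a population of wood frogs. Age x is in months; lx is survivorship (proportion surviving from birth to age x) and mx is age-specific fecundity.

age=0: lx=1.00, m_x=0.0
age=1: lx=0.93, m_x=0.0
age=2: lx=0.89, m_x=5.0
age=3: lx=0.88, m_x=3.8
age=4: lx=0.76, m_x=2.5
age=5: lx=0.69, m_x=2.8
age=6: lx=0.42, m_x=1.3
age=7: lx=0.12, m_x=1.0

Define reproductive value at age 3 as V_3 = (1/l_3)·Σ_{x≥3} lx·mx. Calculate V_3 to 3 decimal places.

lx·mx for x ≥ 3: 3.344, 1.9, 1.932, 0.546, 0.12 → sum = 7.842
V_3 = 7.842 / l_3 = 7.842 / 0.88 = 8.911364… → 8.911

8.911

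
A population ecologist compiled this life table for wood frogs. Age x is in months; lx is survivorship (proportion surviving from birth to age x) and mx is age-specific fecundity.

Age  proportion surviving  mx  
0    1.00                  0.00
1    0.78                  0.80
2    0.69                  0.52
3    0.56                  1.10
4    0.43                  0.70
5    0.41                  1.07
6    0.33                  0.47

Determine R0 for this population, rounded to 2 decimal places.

lx·mx by age: 0, 0.624, 0.3588, 0.616, 0.301, 0.4387, 0.1551
R0 = Σ lx·mx = 2.4936 → 2.49

2.49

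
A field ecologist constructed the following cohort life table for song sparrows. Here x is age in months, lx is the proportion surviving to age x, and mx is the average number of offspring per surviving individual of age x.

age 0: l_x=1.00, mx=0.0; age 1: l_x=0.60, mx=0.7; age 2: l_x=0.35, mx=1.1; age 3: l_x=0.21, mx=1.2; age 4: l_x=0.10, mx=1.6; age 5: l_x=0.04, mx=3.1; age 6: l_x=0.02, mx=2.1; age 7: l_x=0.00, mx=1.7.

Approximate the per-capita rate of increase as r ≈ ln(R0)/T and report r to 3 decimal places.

R0 = Σ lx·mx = 0 + 0.42 + 0.385 + 0.252 + 0.16 + 0.124 + 0.042 + 0 = 1.383
Σ x·lx·mx = 3.458; T = 3.458/1.383 = 2.50036…
r ≈ ln(R0)/T = ln(1.383)/2.50036… = 0.12968… → 0.130

0.130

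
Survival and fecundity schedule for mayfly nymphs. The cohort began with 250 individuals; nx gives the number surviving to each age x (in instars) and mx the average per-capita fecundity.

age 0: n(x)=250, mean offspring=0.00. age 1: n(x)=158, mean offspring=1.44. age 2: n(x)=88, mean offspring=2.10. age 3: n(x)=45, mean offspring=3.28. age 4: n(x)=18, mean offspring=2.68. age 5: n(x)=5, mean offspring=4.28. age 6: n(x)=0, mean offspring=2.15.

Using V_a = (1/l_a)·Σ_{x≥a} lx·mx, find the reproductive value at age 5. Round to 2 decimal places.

4.28

lx = nx/n0 = nx/250: 1, 0.632, 0.352, 0.18, 0.072, 0.02, 0
lx·mx for x ≥ 5: 0.0856, 0 → sum = 0.0856
V_5 = 0.0856 / l_5 = 0.0856 / 0.02 = 4.28 → 4.28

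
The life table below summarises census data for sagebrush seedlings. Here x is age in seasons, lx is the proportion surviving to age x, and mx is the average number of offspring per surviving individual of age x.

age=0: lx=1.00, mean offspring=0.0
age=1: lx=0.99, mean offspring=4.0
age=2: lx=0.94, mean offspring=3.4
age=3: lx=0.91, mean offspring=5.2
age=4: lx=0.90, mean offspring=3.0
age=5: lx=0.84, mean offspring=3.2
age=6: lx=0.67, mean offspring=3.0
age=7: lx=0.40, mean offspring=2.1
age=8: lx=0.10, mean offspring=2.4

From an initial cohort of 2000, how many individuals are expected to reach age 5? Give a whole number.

Expected survivors = N0 · l_5 = 2000 × 0.84 = 1680 → 1680

1680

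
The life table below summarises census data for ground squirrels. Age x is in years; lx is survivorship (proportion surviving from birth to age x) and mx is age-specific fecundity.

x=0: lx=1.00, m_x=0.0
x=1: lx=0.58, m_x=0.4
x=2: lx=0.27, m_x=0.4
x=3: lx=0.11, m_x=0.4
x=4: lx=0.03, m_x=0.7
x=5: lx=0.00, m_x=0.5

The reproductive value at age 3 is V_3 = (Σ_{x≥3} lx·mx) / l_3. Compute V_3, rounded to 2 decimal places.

lx·mx for x ≥ 3: 0.044, 0.021, 0 → sum = 0.065
V_3 = 0.065 / l_3 = 0.065 / 0.11 = 0.590909… → 0.59

0.59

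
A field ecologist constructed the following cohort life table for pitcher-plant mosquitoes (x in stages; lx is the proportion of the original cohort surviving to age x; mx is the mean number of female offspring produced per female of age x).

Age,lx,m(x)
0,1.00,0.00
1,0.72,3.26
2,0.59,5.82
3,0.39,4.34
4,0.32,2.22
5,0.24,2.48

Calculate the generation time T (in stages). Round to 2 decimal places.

lx·mx: 0, 2.3472, 3.4338, 1.6926, 0.7104, 0.5952 → R0 = 8.7792
x·lx·mx: 0, 2.3472, 6.8676, 5.0778, 2.8416, 2.976 → Σ = 20.1102
T = 20.1102 / 8.7792 = 2.290664… → 2.29

2.29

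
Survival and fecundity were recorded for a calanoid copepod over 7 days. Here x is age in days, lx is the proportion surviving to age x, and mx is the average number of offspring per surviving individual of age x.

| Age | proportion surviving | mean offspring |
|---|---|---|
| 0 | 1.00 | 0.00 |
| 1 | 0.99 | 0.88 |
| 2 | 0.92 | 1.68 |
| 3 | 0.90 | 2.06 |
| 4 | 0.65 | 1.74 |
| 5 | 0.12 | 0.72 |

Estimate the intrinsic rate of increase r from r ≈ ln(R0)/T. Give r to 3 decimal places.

R0 = Σ lx·mx = 0 + 0.8712 + 1.5456 + 1.854 + 1.131 + 0.0864 = 5.4882
Σ x·lx·mx = 14.4804; T = 14.4804/5.4882 = 2.63846…
r ≈ ln(R0)/T = ln(5.4882)/2.63846… = 0.6453… → 0.645

0.645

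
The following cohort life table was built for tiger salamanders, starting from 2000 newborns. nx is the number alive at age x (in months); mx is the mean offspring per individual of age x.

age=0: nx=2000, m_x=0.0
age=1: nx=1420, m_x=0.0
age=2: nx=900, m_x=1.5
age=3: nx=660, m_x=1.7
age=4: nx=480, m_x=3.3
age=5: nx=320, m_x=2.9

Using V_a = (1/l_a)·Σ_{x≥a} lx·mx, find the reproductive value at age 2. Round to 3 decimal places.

lx = nx/n0 = nx/2000: 1, 0.71, 0.45, 0.33, 0.24, 0.16
lx·mx for x ≥ 2: 0.675, 0.561, 0.792, 0.464 → sum = 2.492
V_2 = 2.492 / l_2 = 2.492 / 0.45 = 5.537778… → 5.538

5.538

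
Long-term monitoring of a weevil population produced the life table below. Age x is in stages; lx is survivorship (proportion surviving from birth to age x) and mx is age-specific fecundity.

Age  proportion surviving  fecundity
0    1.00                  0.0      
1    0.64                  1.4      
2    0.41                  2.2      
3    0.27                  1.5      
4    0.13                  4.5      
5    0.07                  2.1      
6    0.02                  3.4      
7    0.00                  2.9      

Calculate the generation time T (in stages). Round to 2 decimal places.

lx·mx: 0, 0.896, 0.902, 0.405, 0.585, 0.147, 0.068, 0 → R0 = 3.003
x·lx·mx: 0, 0.896, 1.804, 1.215, 2.34, 0.735, 0.408, 0 → Σ = 7.398
T = 7.398 / 3.003 = 2.463536… → 2.46

2.46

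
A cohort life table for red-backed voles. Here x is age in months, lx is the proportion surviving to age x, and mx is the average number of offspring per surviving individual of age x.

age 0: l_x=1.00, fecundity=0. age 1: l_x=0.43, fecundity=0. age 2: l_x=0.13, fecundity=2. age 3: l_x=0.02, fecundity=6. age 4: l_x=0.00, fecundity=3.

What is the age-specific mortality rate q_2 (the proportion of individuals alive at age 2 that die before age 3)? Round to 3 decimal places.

0.846

q_2 = (l_2 − l_3) / l_2 = (0.13 − 0.02) / 0.13
     = 0.11 / 0.13 = 0.846154… → 0.846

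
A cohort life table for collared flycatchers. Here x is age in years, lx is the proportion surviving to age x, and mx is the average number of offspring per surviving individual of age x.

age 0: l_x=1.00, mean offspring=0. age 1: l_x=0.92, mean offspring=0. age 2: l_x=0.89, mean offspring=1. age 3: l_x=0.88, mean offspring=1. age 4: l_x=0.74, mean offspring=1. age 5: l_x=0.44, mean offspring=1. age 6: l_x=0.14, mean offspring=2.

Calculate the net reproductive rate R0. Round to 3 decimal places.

3.230

lx·mx by age: 0, 0, 0.89, 0.88, 0.74, 0.44, 0.28
R0 = Σ lx·mx = 3.23 → 3.230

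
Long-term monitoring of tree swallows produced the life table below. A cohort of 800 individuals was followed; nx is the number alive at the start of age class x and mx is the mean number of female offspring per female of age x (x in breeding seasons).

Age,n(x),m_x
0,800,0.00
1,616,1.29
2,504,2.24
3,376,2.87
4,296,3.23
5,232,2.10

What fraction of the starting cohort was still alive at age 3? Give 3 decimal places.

l_3 = n_3/n_0 = 376/800 = 0.47 → 0.470

0.470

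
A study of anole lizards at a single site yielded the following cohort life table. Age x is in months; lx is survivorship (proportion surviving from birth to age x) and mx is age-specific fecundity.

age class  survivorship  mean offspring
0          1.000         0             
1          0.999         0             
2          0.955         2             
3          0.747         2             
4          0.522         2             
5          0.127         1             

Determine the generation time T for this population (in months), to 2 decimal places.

lx·mx: 0, 0, 1.91, 1.494, 1.044, 0.127 → R0 = 4.575
x·lx·mx: 0, 0, 3.82, 4.482, 4.176, 0.635 → Σ = 13.113
T = 13.113 / 4.575 = 2.86623… → 2.87

2.87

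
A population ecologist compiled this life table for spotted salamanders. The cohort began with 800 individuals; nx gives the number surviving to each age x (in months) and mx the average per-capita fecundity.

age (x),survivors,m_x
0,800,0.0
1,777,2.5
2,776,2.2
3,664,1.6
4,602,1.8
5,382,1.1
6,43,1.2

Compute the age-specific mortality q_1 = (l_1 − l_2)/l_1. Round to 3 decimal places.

lx = nx/n0 = nx/800: 1, 0.97125, 0.97, 0.83, 0.7525, 0.4775, 0.05375
q_1 = (l_1 − l_2) / l_1 = (0.97125 − 0.97) / 0.97125
     = 0.00125 / 0.97125 = 0.001287… → 0.001

0.001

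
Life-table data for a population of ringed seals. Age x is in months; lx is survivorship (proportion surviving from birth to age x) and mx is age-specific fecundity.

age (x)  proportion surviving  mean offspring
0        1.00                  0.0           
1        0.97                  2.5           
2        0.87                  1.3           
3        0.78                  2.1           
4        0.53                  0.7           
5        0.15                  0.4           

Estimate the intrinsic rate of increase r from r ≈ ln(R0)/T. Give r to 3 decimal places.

R0 = Σ lx·mx = 0 + 2.425 + 1.131 + 1.638 + 0.371 + 0.06 = 5.625
Σ x·lx·mx = 11.385; T = 11.385/5.625 = 2.024
r ≈ ln(R0)/T = ln(5.625)/2.024 = 0.85337… → 0.853

0.853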